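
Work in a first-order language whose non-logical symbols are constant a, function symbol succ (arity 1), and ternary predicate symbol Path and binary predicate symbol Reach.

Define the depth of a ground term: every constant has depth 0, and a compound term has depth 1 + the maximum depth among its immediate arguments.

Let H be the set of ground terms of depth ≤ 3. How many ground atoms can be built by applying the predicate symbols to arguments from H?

80

First count ground terms of depth ≤ 3.
Count level by level. With function symbols succ/1, the terms of depth ≤ k are the 1 constant together with each function applied to depth-≤(k−1) tuples, so N_k = 1 + N_{k-1}.
N_0 = 1
N_1 = 1 + 1 = 2
N_2 = 1 + 2 = 3
N_3 = 1 + 3 = 4
Explicitly: a, succ(a), succ(succ(a)), succ(succ(succ(a))).
So |H| = 4.
Each predicate of arity r yields |H|^r ground atoms (one per choice of an r-tuple from H):
  Path: 4^3 = 64;  Reach: 4^2 = 16
Total ground atoms: 64 + 16 = 80.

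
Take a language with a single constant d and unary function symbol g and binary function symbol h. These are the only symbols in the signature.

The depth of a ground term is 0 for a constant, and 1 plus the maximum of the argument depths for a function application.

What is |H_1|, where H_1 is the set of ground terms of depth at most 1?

Let N_k = |{terms of depth ≤ k}|. Then N_0 = 1 and N_k = 1 + N_{k-1} + N_{k-1}^2 for k ≥ 1 (one summand per function symbol, arity giving the exponent).
N_0 = 1
N_1 = 1 + 1 + 1^2 = 3
Explicitly: d, g(d), h(d, d).

3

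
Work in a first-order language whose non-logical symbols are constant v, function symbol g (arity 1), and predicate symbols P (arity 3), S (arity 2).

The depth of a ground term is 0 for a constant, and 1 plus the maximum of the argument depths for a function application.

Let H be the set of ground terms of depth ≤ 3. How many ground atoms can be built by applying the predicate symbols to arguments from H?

80

First count ground terms of depth ≤ 3.
Write N_k for the number of ground terms of depth ≤ k. A term of depth ≤ k is either a constant or a function symbol applied to arguments of depth ≤ k−1, so N_k = 1 + N_{k-1}.
N_0 = 1
N_1 = 1 + 1 = 2
N_2 = 1 + 2 = 3
N_3 = 1 + 3 = 4
Explicitly: v, g(v), g(g(v)), g(g(g(v))).
So |H| = 4.
Each predicate of arity r yields |H|^r ground atoms (one per choice of an r-tuple from H):
  P: 4^3 = 64;  S: 4^2 = 16
Total ground atoms: 64 + 16 = 80.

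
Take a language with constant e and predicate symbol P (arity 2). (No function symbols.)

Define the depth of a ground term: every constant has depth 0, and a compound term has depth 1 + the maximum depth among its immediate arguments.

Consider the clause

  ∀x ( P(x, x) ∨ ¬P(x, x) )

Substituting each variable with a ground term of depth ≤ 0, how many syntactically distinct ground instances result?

Ground terms of depth ≤ 0:
  With no function symbols every ground term is a constant, so there is exactly 1 ground term at every depth bound.
  N_0 = 1
  Explicitly: e.
So there is exactly 1 ground term available for substitution.
The variable x ranges independently over the available ground terms, and distinct assignments produce distinct instances.
Number of ground instances = 1.

1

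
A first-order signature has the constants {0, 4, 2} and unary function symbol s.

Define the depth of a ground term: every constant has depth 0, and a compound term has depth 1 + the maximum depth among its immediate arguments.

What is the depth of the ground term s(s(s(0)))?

depth(s(0)) = 1 + depth(0) = 1 + 0 = 1
depth(s(s(0))) = 1 + depth(s(0)) = 1 + 1 = 2
depth(s(s(s(0)))) = 1 + depth(s(s(0))) = 1 + 2 = 3

3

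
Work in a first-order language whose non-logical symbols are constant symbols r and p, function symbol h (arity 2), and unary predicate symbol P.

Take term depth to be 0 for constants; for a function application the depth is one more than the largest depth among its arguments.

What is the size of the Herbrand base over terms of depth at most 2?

38

First count ground terms of depth ≤ 2.
Write N_k for the number of ground terms of depth ≤ k. A term of depth ≤ k is either a constant or a function symbol applied to arguments of depth ≤ k−1, so N_k = 2 + N_{k-1}^2.
N_0 = 2
N_1 = 2 + 2^2 = 6
N_2 = 2 + 6^2 = 38
So |H| = 38.
Each predicate of arity r yields |H|^r ground atoms (one per choice of an r-tuple from H):
  P: 38
Total ground atoms: 38.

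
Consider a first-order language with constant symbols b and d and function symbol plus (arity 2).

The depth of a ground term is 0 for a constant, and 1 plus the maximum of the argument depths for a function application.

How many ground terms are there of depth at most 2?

Count level by level. With function symbols plus/2, the terms of depth ≤ k are the 2 constants together with each function applied to depth-≤(k−1) tuples, so N_k = 2 + N_{k-1}^2.
N_0 = 2
N_1 = 2 + 2^2 = 6
N_2 = 2 + 6^2 = 38

38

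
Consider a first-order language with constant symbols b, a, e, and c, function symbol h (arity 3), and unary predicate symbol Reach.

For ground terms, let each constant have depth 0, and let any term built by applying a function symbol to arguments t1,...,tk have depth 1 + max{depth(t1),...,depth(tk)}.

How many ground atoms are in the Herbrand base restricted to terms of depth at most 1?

First count ground terms of depth ≤ 1.
If N_k denotes the number of depth-≤k ground terms, the 4 constants give N_0 = 4, and each function symbol of arity r contributes N_{k-1}^r new terms at level k: N_k = 4 + N_{k-1}^3.
N_0 = 4
N_1 = 4 + 4^3 = 68
So |H| = 68.
For each predicate symbol, the number of ground atoms is |H| raised to its arity; summing:
  Reach: 68
Total ground atoms: 68.

68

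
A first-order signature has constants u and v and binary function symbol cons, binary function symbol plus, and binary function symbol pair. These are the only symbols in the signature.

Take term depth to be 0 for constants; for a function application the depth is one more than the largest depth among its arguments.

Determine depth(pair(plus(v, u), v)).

2

depth(plus(v, u)) = 1 + max(0, 0) = 1
depth(pair(plus(v, u), v)) = 1 + max(1, 0) = 2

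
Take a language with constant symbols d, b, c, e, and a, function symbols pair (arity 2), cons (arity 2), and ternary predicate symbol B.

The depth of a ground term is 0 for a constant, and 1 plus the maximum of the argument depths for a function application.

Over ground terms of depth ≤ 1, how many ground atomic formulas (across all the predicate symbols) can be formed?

First count ground terms of depth ≤ 1.
If N_k denotes the number of depth-≤k ground terms, the 5 constants give N_0 = 5, and each function symbol of arity r contributes N_{k-1}^r new terms at level k: N_k = 5 + N_{k-1}^2 + N_{k-1}^2.
N_0 = 5
N_1 = 5 + 5^2 + 5^2 = 55
So |H| = 55.
Ground atoms are formed by filling each argument slot of a predicate with a term from H, so an r-ary predicate gives |H|^r atoms:
  B: 55^3 = 166375
Total ground atoms: 166375.

166375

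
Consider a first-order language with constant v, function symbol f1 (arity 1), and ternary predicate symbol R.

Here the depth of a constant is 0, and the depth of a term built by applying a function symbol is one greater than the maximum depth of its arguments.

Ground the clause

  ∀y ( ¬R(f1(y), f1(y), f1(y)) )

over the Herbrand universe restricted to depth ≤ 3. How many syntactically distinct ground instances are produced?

4

Ground terms of depth ≤ 3:
  Let N_k = |{terms of depth ≤ k}|. Then N_0 = 1 and N_k = 1 + N_{k-1} for k ≥ 1 (one summand per function symbol, arity giving the exponent).
  N_0 = 1
  N_1 = 1 + 1 = 2
  N_2 = 1 + 2 = 3
  N_3 = 1 + 3 = 4
  Explicitly: v, f1(v), f1(f1(v)), f1(f1(f1(v))).
So there are 4 ground terms available for substitution.
The body mentions the single quantified variable y; since ground terms form a free algebra, no two substitutions collapse to the same formula.
Number of ground instances = 4.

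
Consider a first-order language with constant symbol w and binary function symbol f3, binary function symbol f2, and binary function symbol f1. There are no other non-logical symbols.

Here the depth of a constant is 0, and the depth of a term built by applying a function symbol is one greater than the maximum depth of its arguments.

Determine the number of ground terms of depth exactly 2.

If N_k denotes the number of depth-≤k ground terms, the 1 constant gives N_0 = 1, and each function symbol of arity r contributes N_{k-1}^r new terms at level k: N_k = 1 + N_{k-1}^2 + N_{k-1}^2 + N_{k-1}^2.
N_0 = 1
N_1 = 1 + 1^2 + 1^2 + 1^2 = 4
N_2 = 1 + 4^2 + 4^2 + 4^2 = 49
Terms of depth exactly 2: N_2 − N_1 = 49 − 4 = 45.

45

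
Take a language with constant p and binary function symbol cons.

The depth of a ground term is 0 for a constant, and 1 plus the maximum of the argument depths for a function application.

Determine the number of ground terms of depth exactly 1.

Let N_k = |{terms of depth ≤ k}|. Then N_0 = 1 and N_k = 1 + N_{k-1}^2 for k ≥ 1 (one summand per function symbol, arity giving the exponent).
N_0 = 1
N_1 = 1 + 1^2 = 2
Terms of depth exactly 1: N_1 − N_0 = 2 − 1 = 1.

1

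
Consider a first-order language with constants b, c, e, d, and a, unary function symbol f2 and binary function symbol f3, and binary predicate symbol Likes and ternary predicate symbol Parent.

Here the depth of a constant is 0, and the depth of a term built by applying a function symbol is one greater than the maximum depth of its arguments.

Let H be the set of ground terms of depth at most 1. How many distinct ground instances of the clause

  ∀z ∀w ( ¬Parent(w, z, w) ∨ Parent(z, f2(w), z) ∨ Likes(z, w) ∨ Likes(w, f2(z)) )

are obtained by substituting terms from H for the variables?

1225

Ground terms of depth ≤ 1:
  If N_k denotes the number of depth-≤k ground terms, the 5 constants give N_0 = 5, and each function symbol of arity r contributes N_{k-1}^r new terms at level k: N_k = 5 + N_{k-1} + N_{k-1}^2.
  N_0 = 5
  N_1 = 5 + 5 + 5^2 = 35
So there are 35 ground terms available for substitution.
The body mentions every one of the 2 quantified variables; since ground terms form a free algebra, no two substitutions collapse to the same formula.
Number of ground instances = 35^2 = 1225.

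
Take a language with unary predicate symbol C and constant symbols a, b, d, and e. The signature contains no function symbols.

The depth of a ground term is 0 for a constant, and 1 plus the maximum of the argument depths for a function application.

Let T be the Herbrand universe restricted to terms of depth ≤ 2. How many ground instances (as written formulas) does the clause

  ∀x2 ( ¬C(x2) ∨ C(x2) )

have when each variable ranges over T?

4

Ground terms of depth ≤ 2:
  With no function symbols every ground term is a constant, so there are exactly 4 ground terms at every depth bound.
  N_0 = 4
  N_1 = 4
  N_2 = 4
  Explicitly: a, b, d, e.
So there are 4 ground terms available for substitution.
There is 1 variable to instantiate (x2),  occurring in at least one literal, so different choices give different ground instances.
Number of ground instances = 4.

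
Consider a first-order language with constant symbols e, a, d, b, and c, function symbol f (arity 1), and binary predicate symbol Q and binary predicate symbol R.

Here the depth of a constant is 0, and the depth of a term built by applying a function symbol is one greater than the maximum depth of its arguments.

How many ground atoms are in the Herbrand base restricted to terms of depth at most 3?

First count ground terms of depth ≤ 3.
Let N_k count ground terms of depth at most k. Each non-constant term of depth ≤ k is some function symbol applied to depth-≤(k−1) arguments, giving N_k = 5 + N_{k-1}.
N_0 = 5
N_1 = 5 + 5 = 10
N_2 = 5 + 10 = 15
N_3 = 5 + 15 = 20
So |H| = 20.
Each predicate of arity r yields |H|^r ground atoms (one per choice of an r-tuple from H):
  Q: 20^2 = 400;  R: 20^2 = 400
Total ground atoms: 400 + 400 = 800.

800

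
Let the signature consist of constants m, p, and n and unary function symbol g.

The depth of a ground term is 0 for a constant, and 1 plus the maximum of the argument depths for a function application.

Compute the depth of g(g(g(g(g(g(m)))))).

depth(g(m)) = 1 + depth(m) = 1 + 0 = 1
depth(g(g(m))) = 1 + depth(g(m)) = 1 + 1 = 2
depth(g(g(g(m)))) = 1 + depth(g(g(m))) = 1 + 2 = 3
depth(g(g(g(g(m))))) = 1 + depth(g(g(g(m)))) = 1 + 3 = 4
depth(g(g(g(g(g(m)))))) = 1 + depth(g(g(g(g(m))))) = 1 + 4 = 5
depth(g(g(g(g(g(g(m))))))) = 1 + depth(g(g(g(g(g(m)))))) = 1 + 5 = 6

6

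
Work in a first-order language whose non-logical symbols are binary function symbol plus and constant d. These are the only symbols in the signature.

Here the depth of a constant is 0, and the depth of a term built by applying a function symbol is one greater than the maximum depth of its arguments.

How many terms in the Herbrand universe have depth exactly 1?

Let N_k = |{terms of depth ≤ k}|. Then N_0 = 1 and N_k = 1 + N_{k-1}^2 for k ≥ 1 (one summand per function symbol, arity giving the exponent).
N_0 = 1
N_1 = 1 + 1^2 = 2
Terms of depth exactly 1: N_1 − N_0 = 2 − 1 = 1.

1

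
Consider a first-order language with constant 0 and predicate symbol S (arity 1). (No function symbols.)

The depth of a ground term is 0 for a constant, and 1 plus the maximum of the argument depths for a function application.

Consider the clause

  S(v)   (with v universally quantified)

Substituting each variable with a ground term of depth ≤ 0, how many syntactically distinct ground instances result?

Ground terms of depth ≤ 0:
  With no function symbols every ground term is a constant, so there is exactly 1 ground term at every depth bound.
  N_0 = 1
So there is exactly 1 ground term available for substitution.
The body mentions the single quantified variable v; since ground terms form a free algebra, no two substitutions collapse to the same formula.
Number of ground instances = 1.

1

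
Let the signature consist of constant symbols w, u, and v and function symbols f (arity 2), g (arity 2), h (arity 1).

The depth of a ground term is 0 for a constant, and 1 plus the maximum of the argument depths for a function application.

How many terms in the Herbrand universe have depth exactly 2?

Let N_k count ground terms of depth at most k. Each non-constant term of depth ≤ k is some function symbol applied to depth-≤(k−1) arguments, giving N_k = 3 + N_{k-1}^2 + N_{k-1}^2 + N_{k-1}.
N_0 = 3
N_1 = 3 + 3^2 + 3^2 + 3 = 24
N_2 = 3 + 24^2 + 24^2 + 24 = 1179
Terms of depth exactly 2: N_2 − N_1 = 1179 − 24 = 1155.

1155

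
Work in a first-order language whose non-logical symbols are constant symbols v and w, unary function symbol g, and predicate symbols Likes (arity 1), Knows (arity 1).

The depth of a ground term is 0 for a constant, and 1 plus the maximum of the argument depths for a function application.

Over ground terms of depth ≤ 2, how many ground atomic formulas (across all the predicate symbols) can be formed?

12

First count ground terms of depth ≤ 2.
Count level by level. With function symbols g/1, the terms of depth ≤ k are the 2 constants together with each function applied to depth-≤(k−1) tuples, so N_k = 2 + N_{k-1}.
N_0 = 2
N_1 = 2 + 2 = 4
N_2 = 2 + 4 = 6
So |H| = 6.
A ground atom is a predicate applied to a tuple of terms from H, so the count is the sum over predicates of |H|^arity:
  Likes: 6;  Knows: 6
Total ground atoms: 6 + 6 = 12.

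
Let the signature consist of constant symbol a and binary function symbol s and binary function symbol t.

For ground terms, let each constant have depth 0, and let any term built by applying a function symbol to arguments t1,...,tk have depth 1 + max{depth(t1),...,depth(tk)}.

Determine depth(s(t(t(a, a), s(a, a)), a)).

depth(t(a, a)) = 1 + max(0, 0) = 1
depth(s(a, a)) = 1 + max(0, 0) = 1
depth(t(t(a, a), s(a, a))) = 1 + max(1, 1) = 2
depth(s(t(t(a, a), s(a, a)), a)) = 1 + max(2, 0) = 3

3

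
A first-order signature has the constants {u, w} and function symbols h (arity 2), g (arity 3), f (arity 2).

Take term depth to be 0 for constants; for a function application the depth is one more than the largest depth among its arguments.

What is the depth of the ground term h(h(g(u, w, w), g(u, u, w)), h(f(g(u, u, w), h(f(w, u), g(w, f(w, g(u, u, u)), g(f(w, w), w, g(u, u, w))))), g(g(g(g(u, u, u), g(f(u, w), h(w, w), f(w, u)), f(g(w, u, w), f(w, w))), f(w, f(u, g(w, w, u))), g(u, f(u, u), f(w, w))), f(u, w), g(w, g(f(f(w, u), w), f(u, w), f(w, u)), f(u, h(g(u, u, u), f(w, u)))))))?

depth(g(u, w, w)) = 1 + max(0, 0, 0) = 1
depth(g(u, u, w)) = 1 + max(0, 0, 0) = 1
depth(h(g(u, w, w), g(u, u, w))) = 1 + max(1, 1) = 2
depth(f(w, u)) = 1 + max(0, 0) = 1
depth(g(u, u, u)) = 1 + max(0, 0, 0) = 1
depth(f(w, g(u, u, u))) = 1 + max(0, 1) = 2
depth(f(w, w)) = 1 + max(0, 0) = 1
depth(g(f(w, w), w, g(u, u, w))) = 1 + max(1, 0, 1) = 2
depth(g(w, f(w, g(u, u, u)), g(f(w, w), w, g(u, u, w)))) = 1 + max(0, 2, 2) = 3
depth(h(f(w, u), g(w, f(w, g(u, u, u)), g(f(w, w), w, g(u, u, w))))) = 1 + max(1, 3) = 4
depth(f(g(u, u, w), h(f(w, u), g(w, f(w, g(u, u, u)), g(f(w, w), w, g(u, u, w)))))) = 1 + max(1, 4) = 5
depth(f(u, w)) = 1 + max(0, 0) = 1
depth(h(w, w)) = 1 + max(0, 0) = 1
depth(g(f(u, w), h(w, w), f(w, u))) = 1 + max(1, 1, 1) = 2
depth(g(w, u, w)) = 1 + max(0, 0, 0) = 1
depth(f(g(w, u, w), f(w, w))) = 1 + max(1, 1) = 2
depth(g(g(u, u, u), g(f(u, w), h(w, w), f(w, u)), f(g(w, u, w), f(w, w)))) = 1 + max(1, 2, 2) = 3
depth(g(w, w, u)) = 1 + max(0, 0, 0) = 1
depth(f(u, g(w, w, u))) = 1 + max(0, 1) = 2
depth(f(w, f(u, g(w, w, u)))) = 1 + max(0, 2) = 3
depth(f(u, u)) = 1 + max(0, 0) = 1
depth(g(u, f(u, u), f(w, w))) = 1 + max(0, 1, 1) = 2
depth(g(g(g(u, u, u), g(f(u, w), h(w, w), f(w, u)), f(g(w, u, w), f(w, w))), f(w, f(u, g(w, w, u))), g(u, f(u, u), f(w, w)))) = 1 + max(3, 3, 2) = 4
depth(f(f(w, u), w)) = 1 + max(1, 0) = 2
depth(g(f(f(w, u), w), f(u, w), f(w, u))) = 1 + max(2, 1, 1) = 3
depth(h(g(u, u, u), f(w, u))) = 1 + max(1, 1) = 2
depth(f(u, h(g(u, u, u), f(w, u)))) = 1 + max(0, 2) = 3
depth(g(w, g(f(f(w, u), w), f(u, w), f(w, u)), f(u, h(g(u, u, u), f(w, u))))) = 1 + max(0, 3, 3) = 4
depth(g(g(g(g(u, u, u), g(f(u, w), h(w, w), f(w, u)), f(g(w, u, w), f(w, w))), f(w, f(u, g(w, w, u))), g(u, f(u, u), f(w, w))), f(u, w), g(w, g(f(f(w, u), w), f(u, w), f(w, u)), f(u, h(g(u, u, u), f(w, u)))))) = 1 + max(4, 1, 4) = 5
depth(h(f(g(u, u, w), h(f(w, u), g(w, f(w, g(u, u, u)), g(f(w, w), w, g(u, u, w))))), g(g(g(g(u, u, u), g(f(u, w), h(w, w), f(w, u)), f(g(w, u, w), f(w, w))), f(w, f(u, g(w, w, u))), g(u, f(u, u), f(w, w))), f(u, w), g(w, g(f(f(w, u), w), f(u, w), f(w, u)), f(u, h(g(u, u, u), f(w, u))))))) = 1 + max(5, 5) = 6
depth(h(h(g(u, w, w), g(u, u, w)), h(f(g(u, u, w), h(f(w, u), g(w, f(w, g(u, u, u)), g(f(w, w), w, g(u, u, w))))), g(g(g(g(u, u, u), g(f(u, w), h(w, w), f(w, u)), f(g(w, u, w), f(w, w))), f(w, f(u, g(w, w, u))), g(u, f(u, u), f(w, w))), f(u, w), g(w, g(f(f(w, u), w), f(u, w), f(w, u)), f(u, h(g(u, u, u), f(w, u)))))))) = 1 + max(2, 6) = 7

7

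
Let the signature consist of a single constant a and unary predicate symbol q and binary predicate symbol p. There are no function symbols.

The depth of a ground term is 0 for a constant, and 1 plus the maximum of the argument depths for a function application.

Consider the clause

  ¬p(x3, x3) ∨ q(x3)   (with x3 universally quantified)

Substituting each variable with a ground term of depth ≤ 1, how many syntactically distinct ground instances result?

1

Ground terms of depth ≤ 1:
  With no function symbols every ground term is a constant, so there is exactly 1 ground term at every depth bound.
  N_0 = 1
  N_1 = 1
So there is exactly 1 ground term available for substitution.
The body mentions the single quantified variable x3; since ground terms form a free algebra, no two substitutions collapse to the same formula.
Number of ground instances = 1.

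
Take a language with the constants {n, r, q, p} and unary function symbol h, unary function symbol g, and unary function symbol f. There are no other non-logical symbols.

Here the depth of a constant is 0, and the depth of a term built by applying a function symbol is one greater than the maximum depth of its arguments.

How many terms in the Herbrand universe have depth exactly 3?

108

Let N_k count ground terms of depth at most k. Each non-constant term of depth ≤ k is some function symbol applied to depth-≤(k−1) arguments, giving N_k = 4 + N_{k-1} + N_{k-1} + N_{k-1}.
N_0 = 4
N_1 = 4 + 4 + 4 + 4 = 16
N_2 = 4 + 16 + 16 + 16 = 52
N_3 = 4 + 52 + 52 + 52 = 160
Terms of depth exactly 3: N_3 − N_2 = 160 − 52 = 108.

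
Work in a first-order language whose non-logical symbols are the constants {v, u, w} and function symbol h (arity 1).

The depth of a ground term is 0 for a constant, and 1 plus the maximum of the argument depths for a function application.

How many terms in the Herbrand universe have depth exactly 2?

3

Let N_k = |{terms of depth ≤ k}|. Then N_0 = 3 and N_k = 3 + N_{k-1} for k ≥ 1 (one summand per function symbol, arity giving the exponent).
N_0 = 3
N_1 = 3 + 3 = 6
N_2 = 3 + 6 = 9
Terms of depth exactly 2: N_2 − N_1 = 9 − 6 = 3.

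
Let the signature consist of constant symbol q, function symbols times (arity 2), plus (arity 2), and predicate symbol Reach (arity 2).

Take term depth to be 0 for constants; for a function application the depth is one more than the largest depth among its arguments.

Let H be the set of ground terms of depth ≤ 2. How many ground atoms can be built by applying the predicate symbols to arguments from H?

361

First count ground terms of depth ≤ 2.
Count level by level. With function symbols times/2, plus/2, the terms of depth ≤ k are the 1 constant together with each function applied to depth-≤(k−1) tuples, so N_k = 1 + N_{k-1}^2 + N_{k-1}^2.
N_0 = 1
N_1 = 1 + 1^2 + 1^2 = 3
N_2 = 1 + 3^2 + 3^2 = 19
So |H| = 19.
Each predicate of arity r yields |H|^r ground atoms (one per choice of an r-tuple from H):
  Reach: 19^2 = 361
Total ground atoms: 361.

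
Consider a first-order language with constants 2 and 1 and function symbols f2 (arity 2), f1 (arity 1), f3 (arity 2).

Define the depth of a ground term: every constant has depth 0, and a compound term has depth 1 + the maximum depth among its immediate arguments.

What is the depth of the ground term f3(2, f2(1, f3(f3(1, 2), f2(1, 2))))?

4

depth(f3(1, 2)) = 1 + max(0, 0) = 1
depth(f2(1, 2)) = 1 + max(0, 0) = 1
depth(f3(f3(1, 2), f2(1, 2))) = 1 + max(1, 1) = 2
depth(f2(1, f3(f3(1, 2), f2(1, 2)))) = 1 + max(0, 2) = 3
depth(f3(2, f2(1, f3(f3(1, 2), f2(1, 2))))) = 1 + max(0, 3) = 4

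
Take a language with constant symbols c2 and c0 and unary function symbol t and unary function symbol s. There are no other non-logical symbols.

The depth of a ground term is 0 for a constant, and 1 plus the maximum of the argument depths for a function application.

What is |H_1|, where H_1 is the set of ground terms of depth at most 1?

6

Let N_k = |{terms of depth ≤ k}|. Then N_0 = 2 and N_k = 2 + N_{k-1} + N_{k-1} for k ≥ 1 (one summand per function symbol, arity giving the exponent).
N_0 = 2
N_1 = 2 + 2 + 2 = 6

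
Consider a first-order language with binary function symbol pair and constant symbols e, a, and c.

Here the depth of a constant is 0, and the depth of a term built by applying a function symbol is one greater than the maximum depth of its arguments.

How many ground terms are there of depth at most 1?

12

Let N_k count ground terms of depth at most k. Each non-constant term of depth ≤ k is some function symbol applied to depth-≤(k−1) arguments, giving N_k = 3 + N_{k-1}^2.
N_0 = 3
N_1 = 3 + 3^2 = 12
Explicitly: e, a, c, pair(e, e), pair(e, a), pair(e, c), pair(a, e), pair(a, a), pair(a, c), pair(c, e), pair(c, a), pair(c, c).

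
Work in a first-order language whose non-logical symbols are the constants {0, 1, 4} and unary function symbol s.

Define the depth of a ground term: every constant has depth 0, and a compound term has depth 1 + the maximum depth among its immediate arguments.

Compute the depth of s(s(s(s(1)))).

4

depth(s(1)) = 1 + depth(1) = 1 + 0 = 1
depth(s(s(1))) = 1 + depth(s(1)) = 1 + 1 = 2
depth(s(s(s(1)))) = 1 + depth(s(s(1))) = 1 + 2 = 3
depth(s(s(s(s(1))))) = 1 + depth(s(s(s(1)))) = 1 + 3 = 4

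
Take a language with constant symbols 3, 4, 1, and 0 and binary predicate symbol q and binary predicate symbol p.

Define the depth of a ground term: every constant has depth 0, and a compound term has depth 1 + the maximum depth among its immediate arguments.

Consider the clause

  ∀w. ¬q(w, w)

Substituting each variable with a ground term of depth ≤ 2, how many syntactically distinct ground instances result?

Ground terms of depth ≤ 2:
  With no function symbols every ground term is a constant, so there are exactly 4 ground terms at every depth bound.
  N_0 = 4
  N_1 = 4
  N_2 = 4
  Explicitly: 3, 4, 1, 0.
So there are 4 ground terms available for substitution.
The variable w ranges independently over the available ground terms, and distinct assignments produce distinct instances.
Number of ground instances = 4.

4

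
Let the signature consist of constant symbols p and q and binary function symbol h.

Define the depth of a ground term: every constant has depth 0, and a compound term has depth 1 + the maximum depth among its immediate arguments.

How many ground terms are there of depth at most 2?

Let N_k count ground terms of depth at most k. Each non-constant term of depth ≤ k is some function symbol applied to depth-≤(k−1) arguments, giving N_k = 2 + N_{k-1}^2.
N_0 = 2
N_1 = 2 + 2^2 = 6
N_2 = 2 + 6^2 = 38

38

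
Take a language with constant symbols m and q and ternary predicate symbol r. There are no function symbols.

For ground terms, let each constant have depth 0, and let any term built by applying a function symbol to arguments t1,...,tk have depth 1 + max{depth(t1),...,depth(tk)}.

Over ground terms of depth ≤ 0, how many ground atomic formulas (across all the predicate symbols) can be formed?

8

First count ground terms of depth ≤ 0.
With no function symbols every ground term is a constant, so there are exactly 2 ground terms at every depth bound.
N_0 = 2
So |H| = 2.
For each predicate symbol, the number of ground atoms is |H| raised to its arity; summing:
  r: 2^3 = 8
Total ground atoms: 8.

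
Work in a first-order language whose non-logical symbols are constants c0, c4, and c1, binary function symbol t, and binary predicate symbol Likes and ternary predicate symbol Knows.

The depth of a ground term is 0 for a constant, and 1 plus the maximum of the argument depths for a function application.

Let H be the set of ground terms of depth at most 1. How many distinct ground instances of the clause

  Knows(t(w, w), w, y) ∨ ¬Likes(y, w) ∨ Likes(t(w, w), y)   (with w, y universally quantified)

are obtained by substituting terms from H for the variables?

144

Ground terms of depth ≤ 1:
  Write N_k for the number of ground terms of depth ≤ k. A term of depth ≤ k is either a constant or a function symbol applied to arguments of depth ≤ k−1, so N_k = 3 + N_{k-1}^2.
  N_0 = 3
  N_1 = 3 + 3^2 = 12
  Explicitly: c0, c4, c1, t(c0, c0), t(c0, c4), t(c0, c1), t(c4, c0), t(c4, c4), t(c4, c1), t(c1, c0), t(c1, c4), t(c1, c1).
So there are 12 ground terms available for substitution.
Each of w, y ranges independently over the available ground terms, and distinct assignments produce distinct instances.
Number of ground instances = 12^2 = 144.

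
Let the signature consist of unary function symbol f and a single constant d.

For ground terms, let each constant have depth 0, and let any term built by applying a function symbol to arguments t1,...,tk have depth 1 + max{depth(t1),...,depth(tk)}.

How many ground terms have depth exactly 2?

1

If N_k denotes the number of depth-≤k ground terms, the 1 constant gives N_0 = 1, and each function symbol of arity r contributes N_{k-1}^r new terms at level k: N_k = 1 + N_{k-1}.
N_0 = 1
N_1 = 1 + 1 = 2
N_2 = 1 + 2 = 3
Terms of depth exactly 2: N_2 − N_1 = 3 − 2 = 1.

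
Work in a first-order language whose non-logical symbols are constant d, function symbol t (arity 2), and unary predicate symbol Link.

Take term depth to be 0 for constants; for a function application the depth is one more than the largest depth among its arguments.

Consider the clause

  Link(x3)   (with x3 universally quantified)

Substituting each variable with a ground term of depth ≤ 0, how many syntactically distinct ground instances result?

Ground terms of depth ≤ 0:
  If N_k denotes the number of depth-≤k ground terms, the 1 constant gives N_0 = 1, and each function symbol of arity r contributes N_{k-1}^r new terms at level k: N_k = 1 + N_{k-1}^2.
  N_0 = 1
So there is exactly 1 ground term available for substitution.
The body mentions the single quantified variable x3; since ground terms form a free algebra, no two substitutions collapse to the same formula.
Number of ground instances = 1.

1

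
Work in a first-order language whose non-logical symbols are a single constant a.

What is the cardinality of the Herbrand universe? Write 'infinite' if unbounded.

1

There are no function symbols, so the only ground term is the single constant.
The Herbrand universe is {a}, finite with 1 element.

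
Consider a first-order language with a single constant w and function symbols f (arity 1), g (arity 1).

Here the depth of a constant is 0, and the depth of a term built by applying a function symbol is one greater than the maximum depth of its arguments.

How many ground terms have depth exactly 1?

2

Let N_k count ground terms of depth at most k. Each non-constant term of depth ≤ k is some function symbol applied to depth-≤(k−1) arguments, giving N_k = 1 + N_{k-1} + N_{k-1}.
N_0 = 1
N_1 = 1 + 1 + 1 = 3
Terms of depth exactly 1: N_1 − N_0 = 3 − 1 = 2.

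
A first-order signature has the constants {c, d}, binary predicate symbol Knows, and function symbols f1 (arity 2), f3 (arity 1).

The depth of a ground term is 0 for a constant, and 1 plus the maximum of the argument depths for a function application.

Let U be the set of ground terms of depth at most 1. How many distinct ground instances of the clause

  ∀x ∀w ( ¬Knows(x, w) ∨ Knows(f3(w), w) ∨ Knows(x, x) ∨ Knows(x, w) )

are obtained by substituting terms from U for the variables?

Ground terms of depth ≤ 1:
  Let N_k count ground terms of depth at most k. Each non-constant term of depth ≤ k is some function symbol applied to depth-≤(k−1) arguments, giving N_k = 2 + N_{k-1}^2 + N_{k-1}.
  N_0 = 2
  N_1 = 2 + 2^2 + 2 = 8
So there are 8 ground terms available for substitution.
There are 2 variables to instantiate (x, w), each occurring in at least one literal, so different choices give different ground instances.
Number of ground instances = 8^2 = 64.

64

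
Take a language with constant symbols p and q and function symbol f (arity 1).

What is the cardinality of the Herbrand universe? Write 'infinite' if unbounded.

The signature has at least one function symbol (f, arity 1) and at least one constant (p).
Iterating f gives infinitely many distinct ground terms: p, f(p), f(f(p)), ...
So the Herbrand universe is infinite.

infinite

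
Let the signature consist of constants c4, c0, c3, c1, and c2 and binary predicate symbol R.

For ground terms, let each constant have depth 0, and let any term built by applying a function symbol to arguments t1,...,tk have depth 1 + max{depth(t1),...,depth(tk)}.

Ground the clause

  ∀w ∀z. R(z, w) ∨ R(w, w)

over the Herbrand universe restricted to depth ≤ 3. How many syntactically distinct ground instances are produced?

Ground terms of depth ≤ 3:
  With no function symbols every ground term is a constant, so there are exactly 5 ground terms at every depth bound.
  N_0 = 5
  N_1 = 5
  N_2 = 5
  N_3 = 5
  Explicitly: c4, c0, c3, c1, c2.
So there are 5 ground terms available for substitution.
The clause has 2 distinct variables (w, z), each appearing in the body. In the free term algebra distinct substitutions yield syntactically distinct ground instances.
Number of ground instances = 5^2 = 25.

25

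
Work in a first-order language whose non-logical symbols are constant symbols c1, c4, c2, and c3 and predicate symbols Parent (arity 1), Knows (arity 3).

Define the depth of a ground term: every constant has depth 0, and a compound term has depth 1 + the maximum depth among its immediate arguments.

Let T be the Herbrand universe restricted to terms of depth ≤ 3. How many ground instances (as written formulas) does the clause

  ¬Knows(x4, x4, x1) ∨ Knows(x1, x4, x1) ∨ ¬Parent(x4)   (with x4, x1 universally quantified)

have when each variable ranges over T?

Ground terms of depth ≤ 3:
  With no function symbols every ground term is a constant, so there are exactly 4 ground terms at every depth bound.
  N_0 = 4
  N_1 = 4
  N_2 = 4
  N_3 = 4
  Explicitly: c1, c4, c2, c3.
So there are 4 ground terms available for substitution.
The clause has 2 distinct variables (x4, x1), each appearing in the body. In the free term algebra distinct substitutions yield syntactically distinct ground instances.
Number of ground instances = 4^2 = 16.

16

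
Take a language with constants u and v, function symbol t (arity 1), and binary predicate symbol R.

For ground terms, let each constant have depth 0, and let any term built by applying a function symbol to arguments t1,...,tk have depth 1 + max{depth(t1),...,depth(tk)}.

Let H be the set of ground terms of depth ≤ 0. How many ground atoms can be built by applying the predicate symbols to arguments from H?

4

First count ground terms of depth ≤ 0.
Let N_k count ground terms of depth at most k. Each non-constant term of depth ≤ k is some function symbol applied to depth-≤(k−1) arguments, giving N_k = 2 + N_{k-1}.
N_0 = 2
Explicitly: u, v.
So |H| = 2.
Each predicate of arity r yields |H|^r ground atoms (one per choice of an r-tuple from H):
  R: 2^2 = 4
Total ground atoms: 4.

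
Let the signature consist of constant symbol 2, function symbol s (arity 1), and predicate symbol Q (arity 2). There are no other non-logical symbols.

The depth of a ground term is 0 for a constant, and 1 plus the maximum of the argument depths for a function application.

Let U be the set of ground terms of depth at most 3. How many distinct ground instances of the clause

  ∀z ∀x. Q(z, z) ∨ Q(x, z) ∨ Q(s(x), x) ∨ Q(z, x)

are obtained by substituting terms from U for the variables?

16

Ground terms of depth ≤ 3:
  Let N_k count ground terms of depth at most k. Each non-constant term of depth ≤ k is some function symbol applied to depth-≤(k−1) arguments, giving N_k = 1 + N_{k-1}.
  N_0 = 1
  N_1 = 1 + 1 = 2
  N_2 = 1 + 2 = 3
  N_3 = 1 + 3 = 4
  Explicitly: 2, s(2), s(s(2)), s(s(s(2))).
So there are 4 ground terms available for substitution.
The clause has 2 distinct variables (z, x), each appearing in the body. In the free term algebra distinct substitutions yield syntactically distinct ground instances.
Number of ground instances = 4^2 = 16.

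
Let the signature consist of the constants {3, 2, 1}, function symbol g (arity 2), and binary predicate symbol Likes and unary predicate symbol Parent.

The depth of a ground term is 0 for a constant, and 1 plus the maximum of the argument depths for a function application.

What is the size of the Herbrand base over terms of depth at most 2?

First count ground terms of depth ≤ 2.
If N_k denotes the number of depth-≤k ground terms, the 3 constants give N_0 = 3, and each function symbol of arity r contributes N_{k-1}^r new terms at level k: N_k = 3 + N_{k-1}^2.
N_0 = 3
N_1 = 3 + 3^2 = 12
N_2 = 3 + 12^2 = 147
So |H| = 147.
A ground atom is a predicate applied to a tuple of terms from H, so the count is the sum over predicates of |H|^arity:
  Likes: 147^2 = 21609;  Parent: 147
Total ground atoms: 21609 + 147 = 21756.

21756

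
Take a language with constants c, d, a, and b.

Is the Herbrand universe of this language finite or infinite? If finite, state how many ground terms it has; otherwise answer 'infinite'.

There are no function symbols, so every ground term is one of the 4 constants.
The Herbrand universe is {c, d, a, b}, which is finite with 4 elements.

4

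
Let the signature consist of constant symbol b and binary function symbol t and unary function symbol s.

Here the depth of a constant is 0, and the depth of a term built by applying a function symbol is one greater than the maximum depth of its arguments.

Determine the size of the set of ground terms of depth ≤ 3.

Let N_k = |{terms of depth ≤ k}|. Then N_0 = 1 and N_k = 1 + N_{k-1}^2 + N_{k-1} for k ≥ 1 (one summand per function symbol, arity giving the exponent).
N_0 = 1
N_1 = 1 + 1^2 + 1 = 3
N_2 = 1 + 3^2 + 3 = 13
N_3 = 1 + 13^2 + 13 = 183

183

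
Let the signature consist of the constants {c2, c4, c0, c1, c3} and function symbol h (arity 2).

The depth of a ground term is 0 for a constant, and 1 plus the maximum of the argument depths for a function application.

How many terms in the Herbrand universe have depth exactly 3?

818125

Let N_k count ground terms of depth at most k. Each non-constant term of depth ≤ k is some function symbol applied to depth-≤(k−1) arguments, giving N_k = 5 + N_{k-1}^2.
N_0 = 5
N_1 = 5 + 5^2 = 30
N_2 = 5 + 30^2 = 905
N_3 = 5 + 905^2 = 819030
Terms of depth exactly 3: N_3 − N_2 = 819030 − 905 = 818125.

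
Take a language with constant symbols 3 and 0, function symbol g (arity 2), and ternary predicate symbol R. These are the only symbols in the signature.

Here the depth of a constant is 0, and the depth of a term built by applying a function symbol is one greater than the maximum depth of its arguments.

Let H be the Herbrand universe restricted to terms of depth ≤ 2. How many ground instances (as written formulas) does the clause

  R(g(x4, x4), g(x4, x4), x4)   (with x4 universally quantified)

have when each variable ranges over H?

38

Ground terms of depth ≤ 2:
  Write N_k for the number of ground terms of depth ≤ k. A term of depth ≤ k is either a constant or a function symbol applied to arguments of depth ≤ k−1, so N_k = 2 + N_{k-1}^2.
  N_0 = 2
  N_1 = 2 + 2^2 = 6
  N_2 = 2 + 6^2 = 38
So there are 38 ground terms available for substitution.
The body mentions the single quantified variable x4; since ground terms form a free algebra, no two substitutions collapse to the same formula.
Number of ground instances = 38.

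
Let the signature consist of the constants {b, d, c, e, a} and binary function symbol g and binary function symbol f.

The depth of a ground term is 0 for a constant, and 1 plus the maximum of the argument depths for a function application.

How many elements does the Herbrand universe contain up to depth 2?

Let N_k = |{terms of depth ≤ k}|. Then N_0 = 5 and N_k = 5 + N_{k-1}^2 + N_{k-1}^2 for k ≥ 1 (one summand per function symbol, arity giving the exponent).
N_0 = 5
N_1 = 5 + 5^2 + 5^2 = 55
N_2 = 5 + 55^2 + 55^2 = 6055

6055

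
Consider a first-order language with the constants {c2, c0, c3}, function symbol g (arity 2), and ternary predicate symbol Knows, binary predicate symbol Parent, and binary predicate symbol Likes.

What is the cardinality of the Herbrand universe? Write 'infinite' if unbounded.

The signature has at least one function symbol (g, arity 2) and at least one constant (c2).
Iterating g gives infinitely many distinct ground terms: c2, g(c2, c2), g(g(c2, c2), g(c2, c2)), ...
So the Herbrand universe is infinite.

infinite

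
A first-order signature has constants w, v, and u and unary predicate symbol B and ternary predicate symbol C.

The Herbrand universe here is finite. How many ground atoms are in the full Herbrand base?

With no function symbols, the Herbrand universe is just the 3 constants.
Ground atoms per predicate: B: 3, C: 3^3 = 27.
Herbrand base size = 3 + 27 = 30.

30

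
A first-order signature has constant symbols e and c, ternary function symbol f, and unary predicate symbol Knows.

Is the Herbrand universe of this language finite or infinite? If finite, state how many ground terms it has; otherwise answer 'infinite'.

The signature has at least one function symbol (f, arity 3) and at least one constant (e).
Iterating f gives infinitely many distinct ground terms: e, f(e, e, e), f(f(e, e, e), f(e, e, e), f(e, e, e)), ...
So the Herbrand universe is infinite.

infinite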